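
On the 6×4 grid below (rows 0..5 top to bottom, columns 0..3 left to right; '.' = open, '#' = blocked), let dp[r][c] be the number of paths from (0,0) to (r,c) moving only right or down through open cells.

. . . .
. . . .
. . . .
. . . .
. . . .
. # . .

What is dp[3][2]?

10

r\c   0   1   2   3
  0   1   1   1   1
  1   1   2   3   4
  2   1   3   6  10
  3   1   4  10  20
  4   1   5  15  35
  5   1   0  15  50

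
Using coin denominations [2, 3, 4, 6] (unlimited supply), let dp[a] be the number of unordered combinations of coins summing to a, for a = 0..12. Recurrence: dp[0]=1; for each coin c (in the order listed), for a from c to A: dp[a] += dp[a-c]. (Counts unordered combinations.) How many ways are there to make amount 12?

11

after  coin     0     1     2     3     4     5     6     7     8     9    10    11    12
          2     1     0     1     0     1     0     1     0     1     0     1     0     1
          3     1     0     1     1     1     1     2     1     2     2     2     2     3
          4     1     0     1     1     2     1     3     2     4     3     5     4     7
          6     1     0     1     1     2     1     4     2     5     4     7     5    11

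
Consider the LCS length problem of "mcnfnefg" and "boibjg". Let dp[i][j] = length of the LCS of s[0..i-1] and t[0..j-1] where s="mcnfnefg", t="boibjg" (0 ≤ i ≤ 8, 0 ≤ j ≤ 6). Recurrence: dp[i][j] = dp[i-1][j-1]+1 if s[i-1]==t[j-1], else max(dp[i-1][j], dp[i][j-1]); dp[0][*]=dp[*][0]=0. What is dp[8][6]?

1

   ''  b  o  i  b  j  g
''  0  0  0  0  0  0  0
 m  0  0  0  0  0  0  0
 c  0  0  0  0  0  0  0
 n  0  0  0  0  0  0  0
 f  0  0  0  0  0  0  0
 n  0  0  0  0  0  0  0
 e  0  0  0  0  0  0  0
 f  0  0  0  0  0  0  0
 g  0  0  0  0  0  0  1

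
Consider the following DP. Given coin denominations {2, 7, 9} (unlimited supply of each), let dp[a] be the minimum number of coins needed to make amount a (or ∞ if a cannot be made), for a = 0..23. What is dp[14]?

2

 a  0  1  2  3  4  5  6  7  8  9 10 11 12 13 14 15 16 17 18 19 20 21 22 23
dp  0  -  1  -  2  -  3  1  4  1  5  2  6  3  2  4  2  5  2  6  3  3  4  3
(- denotes ∞ / unreachable)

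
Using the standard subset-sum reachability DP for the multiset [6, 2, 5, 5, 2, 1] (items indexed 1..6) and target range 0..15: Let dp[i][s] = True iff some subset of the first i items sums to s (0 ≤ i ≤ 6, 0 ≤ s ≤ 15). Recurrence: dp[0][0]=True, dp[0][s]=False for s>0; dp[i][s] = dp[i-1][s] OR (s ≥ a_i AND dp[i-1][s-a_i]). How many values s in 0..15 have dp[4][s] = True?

i\s   0   1   2   3   4   5   6   7   8   9  10  11  12  13  14  15
  0   T   F   F   F   F   F   F   F   F   F   F   F   F   F   F   F
  1   T   F   F   F   F   F   T   F   F   F   F   F   F   F   F   F
  2   T   F   T   F   F   F   T   F   T   F   F   F   F   F   F   F
  3   T   F   T   F   F   T   T   T   T   F   F   T   F   T   F   F
  4   T   F   T   F   F   T   T   T   T   F   T   T   T   T   F   F
  5   T   F   T   F   T   T   T   T   T   T   T   T   T   T   T   T
  6   T   T   T   T   T   T   T   T   T   T   T   T   T   T   T   T

10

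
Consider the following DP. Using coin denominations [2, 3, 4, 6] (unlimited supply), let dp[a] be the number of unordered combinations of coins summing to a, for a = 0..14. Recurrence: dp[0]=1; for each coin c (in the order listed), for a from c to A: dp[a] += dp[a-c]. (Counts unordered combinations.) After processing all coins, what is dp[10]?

after  coin     0     1     2     3     4     5     6     7     8     9    10    11    12    13    14
          2     1     0     1     0     1     0     1     0     1     0     1     0     1     0     1
          3     1     0     1     1     1     1     2     1     2     2     2     2     3     2     3
          4     1     0     1     1     2     1     3     2     4     3     5     4     7     5     8
          6     1     0     1     1     2     1     4     2     5     4     7     5    11     7    13

7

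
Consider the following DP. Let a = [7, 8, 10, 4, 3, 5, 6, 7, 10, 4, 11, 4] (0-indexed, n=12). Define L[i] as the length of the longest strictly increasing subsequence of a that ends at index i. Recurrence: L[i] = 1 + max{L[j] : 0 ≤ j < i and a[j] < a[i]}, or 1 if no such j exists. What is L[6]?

   i    0    1    2    3    4    5    6    7    8    9   10   11
a[i]    7    8   10    4    3    5    6    7   10    4   11    4
L[i]    1    2    3    1    1    2    3    4    5    2    6    2

3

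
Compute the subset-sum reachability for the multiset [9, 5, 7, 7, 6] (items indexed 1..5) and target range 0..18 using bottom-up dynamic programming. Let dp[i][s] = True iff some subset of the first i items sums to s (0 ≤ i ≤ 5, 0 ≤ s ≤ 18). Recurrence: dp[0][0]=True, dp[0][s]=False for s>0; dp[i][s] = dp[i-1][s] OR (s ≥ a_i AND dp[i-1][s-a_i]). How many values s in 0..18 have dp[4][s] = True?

7

i\s   0   1   2   3   4   5   6   7   8   9  10  11  12  13  14  15  16  17  18
  0   T   F   F   F   F   F   F   F   F   F   F   F   F   F   F   F   F   F   F
  1   T   F   F   F   F   F   F   F   F   T   F   F   F   F   F   F   F   F   F
  2   T   F   F   F   F   T   F   F   F   T   F   F   F   F   T   F   F   F   F
  3   T   F   F   F   F   T   F   T   F   T   F   F   T   F   T   F   T   F   F
  4   T   F   F   F   F   T   F   T   F   T   F   F   T   F   T   F   T   F   F
  5   T   F   F   F   F   T   T   T   F   T   F   T   T   T   T   T   T   F   T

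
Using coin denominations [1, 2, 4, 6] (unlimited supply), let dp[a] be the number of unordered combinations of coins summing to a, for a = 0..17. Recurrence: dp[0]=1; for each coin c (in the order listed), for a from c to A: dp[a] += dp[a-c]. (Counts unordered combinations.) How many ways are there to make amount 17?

after  coin     0     1     2     3     4     5     6     7     8     9    10    11    12    13    14    15    16    17
          1     1     1     1     1     1     1     1     1     1     1     1     1     1     1     1     1     1     1
          2     1     1     2     2     3     3     4     4     5     5     6     6     7     7     8     8     9     9
          4     1     1     2     2     4     4     6     6     9     9    12    12    16    16    20    20    25    25
          6     1     1     2     2     4     4     7     7    11    11    16    16    23    23    31    31    41    41

41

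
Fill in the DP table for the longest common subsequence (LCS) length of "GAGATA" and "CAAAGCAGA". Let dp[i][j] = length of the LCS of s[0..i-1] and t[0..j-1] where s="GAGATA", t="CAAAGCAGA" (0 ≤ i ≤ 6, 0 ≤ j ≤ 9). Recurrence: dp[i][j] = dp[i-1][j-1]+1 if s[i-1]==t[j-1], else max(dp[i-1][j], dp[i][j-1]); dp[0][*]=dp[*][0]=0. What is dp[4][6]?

2

   ''  C  A  A  A  G  C  A  G  A
''  0  0  0  0  0  0  0  0  0  0
 G  0  0  0  0  0  1  1  1  1  1
 A  0  0  1  1  1  1  1  2  2  2
 G  0  0  1  1  1  2  2  2  3  3
 A  0  0  1  2  2  2  2  3  3  4
 T  0  0  1  2  2  2  2  3  3  4
 A  0  0  1  2  3  3  3  3  3  4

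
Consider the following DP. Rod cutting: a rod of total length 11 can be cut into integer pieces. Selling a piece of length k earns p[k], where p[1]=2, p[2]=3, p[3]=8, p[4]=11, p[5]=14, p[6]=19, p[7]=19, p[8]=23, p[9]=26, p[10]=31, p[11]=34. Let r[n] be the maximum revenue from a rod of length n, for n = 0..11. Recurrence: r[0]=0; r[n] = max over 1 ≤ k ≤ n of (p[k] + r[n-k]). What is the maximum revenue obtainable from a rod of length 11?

34

   n    0    1    2    3    4    5    6    7    8    9   10   11
r[n]    0    2    4    8   11   14   19   21   23   27   31   34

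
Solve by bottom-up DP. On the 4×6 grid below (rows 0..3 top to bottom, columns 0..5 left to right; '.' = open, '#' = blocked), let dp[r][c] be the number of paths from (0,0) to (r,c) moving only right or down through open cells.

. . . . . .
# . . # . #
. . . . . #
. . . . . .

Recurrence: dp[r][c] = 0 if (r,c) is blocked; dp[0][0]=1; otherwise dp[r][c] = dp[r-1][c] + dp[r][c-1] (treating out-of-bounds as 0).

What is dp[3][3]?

r\c   0   1   2   3   4   5
  0   1   1   1   1   1   1
  1   0   1   2   0   1   0
  2   0   1   3   3   4   0
  3   0   1   4   7  11  11

7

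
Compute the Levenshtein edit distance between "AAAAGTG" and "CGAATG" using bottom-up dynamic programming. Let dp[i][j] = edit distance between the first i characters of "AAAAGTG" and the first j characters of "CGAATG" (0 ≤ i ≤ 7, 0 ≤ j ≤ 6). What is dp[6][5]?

   ''  C  G  A  A  T  G
''  0  1  2  3  4  5  6
 A  1  1  2  2  3  4  5
 A  2  2  2  2  2  3  4
 A  3  3  3  2  2  3  4
 A  4  4  4  3  2  3  4
 G  5  5  4  4  3  3  3
 T  6  6  5  5  4  3  4
 G  7  7  6  6  5  4  3

3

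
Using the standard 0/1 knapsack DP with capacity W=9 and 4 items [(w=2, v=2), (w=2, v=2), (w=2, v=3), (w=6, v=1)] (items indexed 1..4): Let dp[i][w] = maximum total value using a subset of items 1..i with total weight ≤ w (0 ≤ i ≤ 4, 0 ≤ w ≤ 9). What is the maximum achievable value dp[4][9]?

7

i\w   0   1   2   3   4   5   6   7   8   9
  0   0   0   0   0   0   0   0   0   0   0
  1   0   0   2   2   2   2   2   2   2   2
  2   0   0   2   2   4   4   4   4   4   4
  3   0   0   3   3   5   5   7   7   7   7
  4   0   0   3   3   5   5   7   7   7   7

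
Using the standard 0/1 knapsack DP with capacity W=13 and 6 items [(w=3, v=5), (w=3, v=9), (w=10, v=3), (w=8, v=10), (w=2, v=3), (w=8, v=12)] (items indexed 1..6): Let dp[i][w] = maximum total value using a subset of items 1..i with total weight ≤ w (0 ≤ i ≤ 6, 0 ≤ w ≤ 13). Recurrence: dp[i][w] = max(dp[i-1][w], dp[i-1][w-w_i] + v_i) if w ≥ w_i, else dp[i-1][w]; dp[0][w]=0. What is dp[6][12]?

21

i\w   0   1   2   3   4   5   6   7   8   9  10  11  12  13
  0   0   0   0   0   0   0   0   0   0   0   0   0   0   0
  1   0   0   0   5   5   5   5   5   5   5   5   5   5   5
  2   0   0   0   9   9   9  14  14  14  14  14  14  14  14
  3   0   0   0   9   9   9  14  14  14  14  14  14  14  14
  4   0   0   0   9   9   9  14  14  14  14  14  19  19  19
  5   0   0   3   9   9  12  14  14  17  17  17  19  19  22
  6   0   0   3   9   9  12  14  14  17  17  17  21  21  24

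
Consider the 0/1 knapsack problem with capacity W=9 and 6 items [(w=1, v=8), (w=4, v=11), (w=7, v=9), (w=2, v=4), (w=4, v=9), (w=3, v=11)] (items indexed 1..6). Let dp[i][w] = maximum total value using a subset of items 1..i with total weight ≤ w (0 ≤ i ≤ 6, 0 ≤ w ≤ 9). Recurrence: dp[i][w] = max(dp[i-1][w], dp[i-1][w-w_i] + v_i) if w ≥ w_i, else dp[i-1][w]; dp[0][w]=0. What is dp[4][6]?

i\w   0   1   2   3   4   5   6   7   8   9
  0   0   0   0   0   0   0   0   0   0   0
  1   0   8   8   8   8   8   8   8   8   8
  2   0   8   8   8  11  19  19  19  19  19
  3   0   8   8   8  11  19  19  19  19  19
  4   0   8   8  12  12  19  19  23  23  23
  5   0   8   8  12  12  19  19  23  23  28
  6   0   8   8  12  19  19  23  23  30  30

19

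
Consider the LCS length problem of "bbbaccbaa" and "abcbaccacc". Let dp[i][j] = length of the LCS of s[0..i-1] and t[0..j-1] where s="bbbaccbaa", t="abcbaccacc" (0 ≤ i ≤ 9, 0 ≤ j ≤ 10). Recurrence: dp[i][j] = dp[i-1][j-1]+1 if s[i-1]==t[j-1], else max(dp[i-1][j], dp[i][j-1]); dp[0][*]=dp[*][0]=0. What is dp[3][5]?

   ''  a  b  c  b  a  c  c  a  c  c
''  0  0  0  0  0  0  0  0  0  0  0
 b  0  0  1  1  1  1  1  1  1  1  1
 b  0  0  1  1  2  2  2  2  2  2  2
 b  0  0  1  1  2  2  2  2  2  2  2
 a  0  1  1  1  2  3  3  3  3  3  3
 c  0  1  1  2  2  3  4  4  4  4  4
 c  0  1  1  2  2  3  4  5  5  5  5
 b  0  1  2  2  3  3  4  5  5  5  5
 a  0  1  2  2  3  4  4  5  6  6  6
 a  0  1  2  2  3  4  4  5  6  6  6

2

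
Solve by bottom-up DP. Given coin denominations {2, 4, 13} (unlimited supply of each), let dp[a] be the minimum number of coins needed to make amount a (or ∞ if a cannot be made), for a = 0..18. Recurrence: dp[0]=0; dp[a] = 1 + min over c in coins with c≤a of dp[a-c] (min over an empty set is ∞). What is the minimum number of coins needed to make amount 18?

5

 a  0  1  2  3  4  5  6  7  8  9 10 11 12 13 14 15 16 17 18
dp  0  -  1  -  1  -  2  -  2  -  3  -  3  1  4  2  4  2  5
(- denotes ∞ / unreachable)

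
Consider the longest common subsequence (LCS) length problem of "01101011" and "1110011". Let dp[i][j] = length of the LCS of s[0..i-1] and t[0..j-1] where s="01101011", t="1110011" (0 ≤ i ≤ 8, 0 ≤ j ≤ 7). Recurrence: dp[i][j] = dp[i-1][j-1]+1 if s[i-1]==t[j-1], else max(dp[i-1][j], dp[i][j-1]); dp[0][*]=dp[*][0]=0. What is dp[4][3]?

2

   ''  1  1  1  0  0  1  1
''  0  0  0  0  0  0  0  0
 0  0  0  0  0  1  1  1  1
 1  0  1  1  1  1  1  2  2
 1  0  1  2  2  2  2  2  3
 0  0  1  2  2  3  3  3  3
 1  0  1  2  3  3  3  4  4
 0  0  1  2  3  4  4  4  4
 1  0  1  2  3  4  4  5  5
 1  0  1  2  3  4  4  5  6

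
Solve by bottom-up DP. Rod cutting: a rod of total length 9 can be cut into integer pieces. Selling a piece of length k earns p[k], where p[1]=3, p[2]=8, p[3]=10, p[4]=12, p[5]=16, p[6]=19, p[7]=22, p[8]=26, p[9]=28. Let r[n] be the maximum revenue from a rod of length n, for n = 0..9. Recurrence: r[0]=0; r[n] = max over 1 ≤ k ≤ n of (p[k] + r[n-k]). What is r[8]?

   n    0    1    2    3    4    5    6    7    8    9
r[n]    0    3    8   11   16   19   24   27   32   35

32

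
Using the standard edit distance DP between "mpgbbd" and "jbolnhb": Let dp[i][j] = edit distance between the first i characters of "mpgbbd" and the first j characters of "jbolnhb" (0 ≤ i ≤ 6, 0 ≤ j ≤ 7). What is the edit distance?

   ''  j  b  o  l  n  h  b
''  0  1  2  3  4  5  6  7
 m  1  1  2  3  4  5  6  7
 p  2  2  2  3  4  5  6  7
 g  3  3  3  3  4  5  6  7
 b  4  4  3  4  4  5  6  6
 b  5  5  4  4  5  5  6  6
 d  6  6  5  5  5  6  6  7

7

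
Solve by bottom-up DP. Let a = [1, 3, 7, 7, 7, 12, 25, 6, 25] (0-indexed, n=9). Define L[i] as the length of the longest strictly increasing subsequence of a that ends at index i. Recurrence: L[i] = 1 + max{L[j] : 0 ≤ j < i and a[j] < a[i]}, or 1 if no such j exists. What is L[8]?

   i    0    1    2    3    4    5    6    7    8
a[i]    1    3    7    7    7   12   25    6   25
L[i]    1    2    3    3    3    4    5    3    5

5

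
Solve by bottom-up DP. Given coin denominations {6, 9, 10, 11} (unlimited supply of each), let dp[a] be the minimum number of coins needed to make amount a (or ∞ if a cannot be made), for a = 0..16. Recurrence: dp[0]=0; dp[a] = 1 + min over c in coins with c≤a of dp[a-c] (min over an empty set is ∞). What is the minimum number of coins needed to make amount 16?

 a  0  1  2  3  4  5  6  7  8  9 10 11 12 13 14 15 16
dp  0  -  -  -  -  -  1  -  -  1  1  1  2  -  -  2  2
(- denotes ∞ / unreachable)

2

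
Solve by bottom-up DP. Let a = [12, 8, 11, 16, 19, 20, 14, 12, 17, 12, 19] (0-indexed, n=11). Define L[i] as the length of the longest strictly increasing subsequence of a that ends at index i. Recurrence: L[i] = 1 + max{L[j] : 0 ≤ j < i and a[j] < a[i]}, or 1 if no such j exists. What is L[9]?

3

   i    0    1    2    3    4    5    6    7    8    9   10
a[i]   12    8   11   16   19   20   14   12   17   12   19
L[i]    1    1    2    3    4    5    3    3    4    3    5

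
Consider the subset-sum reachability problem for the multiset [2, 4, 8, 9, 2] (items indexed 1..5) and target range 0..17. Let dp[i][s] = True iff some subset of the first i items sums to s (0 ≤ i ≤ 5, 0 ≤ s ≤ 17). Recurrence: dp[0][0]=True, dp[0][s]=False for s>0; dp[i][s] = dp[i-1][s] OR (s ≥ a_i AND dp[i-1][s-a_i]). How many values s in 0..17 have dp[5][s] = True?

14

i\s   0   1   2   3   4   5   6   7   8   9  10  11  12  13  14  15  16  17
  0   T   F   F   F   F   F   F   F   F   F   F   F   F   F   F   F   F   F
  1   T   F   T   F   F   F   F   F   F   F   F   F   F   F   F   F   F   F
  2   T   F   T   F   T   F   T   F   F   F   F   F   F   F   F   F   F   F
  3   T   F   T   F   T   F   T   F   T   F   T   F   T   F   T   F   F   F
  4   T   F   T   F   T   F   T   F   T   T   T   T   T   T   T   T   F   T
  5   T   F   T   F   T   F   T   F   T   T   T   T   T   T   T   T   T   T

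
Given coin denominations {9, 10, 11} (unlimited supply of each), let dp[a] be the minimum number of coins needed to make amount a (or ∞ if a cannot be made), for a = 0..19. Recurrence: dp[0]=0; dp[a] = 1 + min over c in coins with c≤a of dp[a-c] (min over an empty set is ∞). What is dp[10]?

1

 a  0  1  2  3  4  5  6  7  8  9 10 11 12 13 14 15 16 17 18 19
dp  0  -  -  -  -  -  -  -  -  1  1  1  -  -  -  -  -  -  2  2
(- denotes ∞ / unreachable)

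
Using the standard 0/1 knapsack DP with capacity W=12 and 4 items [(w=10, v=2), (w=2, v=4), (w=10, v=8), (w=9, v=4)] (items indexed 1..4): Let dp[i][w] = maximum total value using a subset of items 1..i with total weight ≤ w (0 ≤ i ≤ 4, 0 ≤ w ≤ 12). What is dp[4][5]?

4

i\w   0   1   2   3   4   5   6   7   8   9  10  11  12
  0   0   0   0   0   0   0   0   0   0   0   0   0   0
  1   0   0   0   0   0   0   0   0   0   0   2   2   2
  2   0   0   4   4   4   4   4   4   4   4   4   4   6
  3   0   0   4   4   4   4   4   4   4   4   8   8  12
  4   0   0   4   4   4   4   4   4   4   4   8   8  12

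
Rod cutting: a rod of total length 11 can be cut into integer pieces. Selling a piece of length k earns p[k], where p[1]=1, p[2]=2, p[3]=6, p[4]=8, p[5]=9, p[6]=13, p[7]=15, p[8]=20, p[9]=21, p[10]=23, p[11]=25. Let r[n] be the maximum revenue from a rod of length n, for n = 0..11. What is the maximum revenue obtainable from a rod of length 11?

26

   n    0    1    2    3    4    5    6    7    8    9   10   11
r[n]    0    1    2    6    8    9   13   15   20   21   23   26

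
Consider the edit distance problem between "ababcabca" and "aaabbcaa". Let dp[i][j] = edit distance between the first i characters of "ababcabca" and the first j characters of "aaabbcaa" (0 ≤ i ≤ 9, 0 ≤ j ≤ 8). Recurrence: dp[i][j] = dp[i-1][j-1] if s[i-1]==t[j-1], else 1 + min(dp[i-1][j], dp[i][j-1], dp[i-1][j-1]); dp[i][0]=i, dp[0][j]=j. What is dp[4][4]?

   ''  a  a  a  b  b  c  a  a
''  0  1  2  3  4  5  6  7  8
 a  1  0  1  2  3  4  5  6  7
 b  2  1  1  2  2  3  4  5  6
 a  3  2  1  1  2  3  4  4  5
 b  4  3  2  2  1  2  3  4  5
 c  5  4  3  3  2  2  2  3  4
 a  6  5  4  3  3  3  3  2  3
 b  7  6  5  4  3  3  4  3  3
 c  8  7  6  5  4  4  3  4  4
 a  9  8  7  6  5  5  4  3  4

1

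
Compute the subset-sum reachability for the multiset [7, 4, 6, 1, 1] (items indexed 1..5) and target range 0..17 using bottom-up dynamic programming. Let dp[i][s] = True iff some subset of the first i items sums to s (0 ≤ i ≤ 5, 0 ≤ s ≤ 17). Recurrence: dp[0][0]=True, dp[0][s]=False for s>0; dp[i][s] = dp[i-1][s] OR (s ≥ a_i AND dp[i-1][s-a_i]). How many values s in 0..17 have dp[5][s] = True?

16

i\s   0   1   2   3   4   5   6   7   8   9  10  11  12  13  14  15  16  17
  0   T   F   F   F   F   F   F   F   F   F   F   F   F   F   F   F   F   F
  1   T   F   F   F   F   F   F   T   F   F   F   F   F   F   F   F   F   F
  2   T   F   F   F   T   F   F   T   F   F   F   T   F   F   F   F   F   F
  3   T   F   F   F   T   F   T   T   F   F   T   T   F   T   F   F   F   T
  4   T   T   F   F   T   T   T   T   T   F   T   T   T   T   T   F   F   T
  5   T   T   T   F   T   T   T   T   T   T   T   T   T   T   T   T   F   T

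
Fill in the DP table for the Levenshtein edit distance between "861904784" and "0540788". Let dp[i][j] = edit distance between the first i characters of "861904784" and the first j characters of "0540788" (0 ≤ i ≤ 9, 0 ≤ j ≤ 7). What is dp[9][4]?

8

   ''  0  5  4  0  7  8  8
''  0  1  2  3  4  5  6  7
 8  1  1  2  3  4  5  5  6
 6  2  2  2  3  4  5  6  6
 1  3  3  3  3  4  5  6  7
 9  4  4  4  4  4  5  6  7
 0  5  4  5  5  4  5  6  7
 4  6  5  5  5  5  5  6  7
 7  7  6  6  6  6  5  6  7
 8  8  7  7  7  7  6  5  6
 4  9  8  8  7  8  7  6  6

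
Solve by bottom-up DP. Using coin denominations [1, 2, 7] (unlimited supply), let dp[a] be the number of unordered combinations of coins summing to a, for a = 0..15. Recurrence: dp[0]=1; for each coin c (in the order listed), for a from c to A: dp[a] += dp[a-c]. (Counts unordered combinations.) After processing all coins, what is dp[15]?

after  coin     0     1     2     3     4     5     6     7     8     9    10    11    12    13    14    15
          1     1     1     1     1     1     1     1     1     1     1     1     1     1     1     1     1
          2     1     1     2     2     3     3     4     4     5     5     6     6     7     7     8     8
          7     1     1     2     2     3     3     4     5     6     7     8     9    10    11    13    14

14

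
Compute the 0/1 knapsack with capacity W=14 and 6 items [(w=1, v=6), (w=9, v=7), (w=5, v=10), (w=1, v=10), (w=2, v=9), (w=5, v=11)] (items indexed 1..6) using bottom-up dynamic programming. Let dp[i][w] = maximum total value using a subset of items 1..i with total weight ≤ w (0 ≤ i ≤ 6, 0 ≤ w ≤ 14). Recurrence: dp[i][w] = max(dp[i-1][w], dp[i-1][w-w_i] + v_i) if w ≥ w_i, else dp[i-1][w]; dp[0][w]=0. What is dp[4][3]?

i\w   0   1   2   3   4   5   6   7   8   9  10  11  12  13  14
  0   0   0   0   0   0   0   0   0   0   0   0   0   0   0   0
  1   0   6   6   6   6   6   6   6   6   6   6   6   6   6   6
  2   0   6   6   6   6   6   6   6   6   7  13  13  13  13  13
  3   0   6   6   6   6  10  16  16  16  16  16  16  16  16  17
  4   0  10  16  16  16  16  20  26  26  26  26  26  26  26  26
  5   0  10  16  19  25  25  25  26  29  35  35  35  35  35  35
  6   0  10  16  19  25  25  25  27  30  36  36  36  37  40  46

16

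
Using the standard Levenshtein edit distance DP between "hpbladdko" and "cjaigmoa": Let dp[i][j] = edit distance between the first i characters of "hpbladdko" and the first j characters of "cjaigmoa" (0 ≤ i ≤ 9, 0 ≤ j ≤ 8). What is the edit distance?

   ''  c  j  a  i  g  m  o  a
''  0  1  2  3  4  5  6  7  8
 h  1  1  2  3  4  5  6  7  8
 p  2  2  2  3  4  5  6  7  8
 b  3  3  3  3  4  5  6  7  8
 l  4  4  4  4  4  5  6  7  8
 a  5  5  5  4  5  5  6  7  7
 d  6  6  6  5  5  6  6  7  8
 d  7  7  7  6  6  6  7  7  8
 k  8  8  8  7  7  7  7  8  8
 o  9  9  9  8  8  8  8  7  8

8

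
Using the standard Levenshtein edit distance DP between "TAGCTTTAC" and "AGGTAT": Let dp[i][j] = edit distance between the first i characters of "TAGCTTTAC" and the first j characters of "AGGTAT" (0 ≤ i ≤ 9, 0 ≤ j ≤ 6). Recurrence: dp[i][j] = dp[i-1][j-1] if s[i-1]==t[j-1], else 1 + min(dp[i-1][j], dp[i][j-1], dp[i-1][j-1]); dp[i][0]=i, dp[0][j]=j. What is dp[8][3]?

   ''  A  G  G  T  A  T
''  0  1  2  3  4  5  6
 T  1  1  2  3  3  4  5
 A  2  1  2  3  4  3  4
 G  3  2  1  2  3  4  4
 C  4  3  2  2  3  4  5
 T  5  4  3  3  2  3  4
 T  6  5  4  4  3  3  3
 T  7  6  5  5  4  4  3
 A  8  7  6  6  5  4  4
 C  9  8  7  7  6  5  5

6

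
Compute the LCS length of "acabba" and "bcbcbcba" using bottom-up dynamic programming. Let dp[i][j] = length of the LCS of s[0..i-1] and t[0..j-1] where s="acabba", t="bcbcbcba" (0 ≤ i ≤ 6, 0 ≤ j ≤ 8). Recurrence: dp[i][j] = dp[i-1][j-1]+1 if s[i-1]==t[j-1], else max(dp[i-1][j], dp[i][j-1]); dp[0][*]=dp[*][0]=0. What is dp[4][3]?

   ''  b  c  b  c  b  c  b  a
''  0  0  0  0  0  0  0  0  0
 a  0  0  0  0  0  0  0  0  1
 c  0  0  1  1  1  1  1  1  1
 a  0  0  1  1  1  1  1  1  2
 b  0  1  1  2  2  2  2  2  2
 b  0  1  1  2  2  3  3  3  3
 a  0  1  1  2  2  3  3  3  4

2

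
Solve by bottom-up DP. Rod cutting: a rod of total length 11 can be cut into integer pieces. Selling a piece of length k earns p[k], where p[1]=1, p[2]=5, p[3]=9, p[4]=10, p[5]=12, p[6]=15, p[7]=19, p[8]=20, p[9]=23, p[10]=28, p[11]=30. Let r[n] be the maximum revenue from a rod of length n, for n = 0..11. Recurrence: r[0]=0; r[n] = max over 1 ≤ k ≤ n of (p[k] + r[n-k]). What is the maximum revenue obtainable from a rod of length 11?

32

   n    0    1    2    3    4    5    6    7    8    9   10   11
r[n]    0    1    5    9   10   14   18   19   23   27   28   32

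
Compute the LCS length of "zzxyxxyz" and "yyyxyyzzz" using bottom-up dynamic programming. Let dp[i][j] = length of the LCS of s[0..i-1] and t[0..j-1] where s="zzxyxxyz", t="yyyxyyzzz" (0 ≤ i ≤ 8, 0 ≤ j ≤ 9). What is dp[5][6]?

   ''  y  y  y  x  y  y  z  z  z
''  0  0  0  0  0  0  0  0  0  0
 z  0  0  0  0  0  0  0  1  1  1
 z  0  0  0  0  0  0  0  1  2  2
 x  0  0  0  0  1  1  1  1  2  2
 y  0  1  1  1  1  2  2  2  2  2
 x  0  1  1  1  2  2  2  2  2  2
 x  0  1  1  1  2  2  2  2  2  2
 y  0  1  2  2  2  3  3  3  3  3
 z  0  1  2  2  2  3  3  4  4  4

2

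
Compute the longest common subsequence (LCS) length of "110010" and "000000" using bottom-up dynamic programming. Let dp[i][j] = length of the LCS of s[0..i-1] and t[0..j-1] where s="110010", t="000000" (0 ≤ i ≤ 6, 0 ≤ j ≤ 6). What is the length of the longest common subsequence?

3

   ''  0  0  0  0  0  0
''  0  0  0  0  0  0  0
 1  0  0  0  0  0  0  0
 1  0  0  0  0  0  0  0
 0  0  1  1  1  1  1  1
 0  0  1  2  2  2  2  2
 1  0  1  2  2  2  2  2
 0  0  1  2  3  3  3  3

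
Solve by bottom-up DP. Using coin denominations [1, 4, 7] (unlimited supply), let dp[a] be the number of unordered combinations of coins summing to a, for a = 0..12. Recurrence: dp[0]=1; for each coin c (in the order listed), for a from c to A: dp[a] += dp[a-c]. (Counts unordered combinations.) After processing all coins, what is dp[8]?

4

after  coin     0     1     2     3     4     5     6     7     8     9    10    11    12
          1     1     1     1     1     1     1     1     1     1     1     1     1     1
          4     1     1     1     1     2     2     2     2     3     3     3     3     4
          7     1     1     1     1     2     2     2     3     4     4     4     5     6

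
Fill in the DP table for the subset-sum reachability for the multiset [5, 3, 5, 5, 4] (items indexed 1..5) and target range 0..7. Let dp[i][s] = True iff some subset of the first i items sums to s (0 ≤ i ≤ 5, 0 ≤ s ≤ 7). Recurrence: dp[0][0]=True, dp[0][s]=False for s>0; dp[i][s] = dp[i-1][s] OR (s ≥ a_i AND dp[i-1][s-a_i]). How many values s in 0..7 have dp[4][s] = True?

i\s   0   1   2   3   4   5   6   7
  0   T   F   F   F   F   F   F   F
  1   T   F   F   F   F   T   F   F
  2   T   F   F   T   F   T   F   F
  3   T   F   F   T   F   T   F   F
  4   T   F   F   T   F   T   F   F
  5   T   F   F   T   T   T   F   T

3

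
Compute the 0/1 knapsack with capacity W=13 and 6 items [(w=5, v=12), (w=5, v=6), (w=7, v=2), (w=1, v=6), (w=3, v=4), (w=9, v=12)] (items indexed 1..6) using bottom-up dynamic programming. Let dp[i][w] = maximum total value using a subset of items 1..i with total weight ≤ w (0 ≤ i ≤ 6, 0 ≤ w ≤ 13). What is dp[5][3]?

i\w   0   1   2   3   4   5   6   7   8   9  10  11  12  13
  0   0   0   0   0   0   0   0   0   0   0   0   0   0   0
  1   0   0   0   0   0  12  12  12  12  12  12  12  12  12
  2   0   0   0   0   0  12  12  12  12  12  18  18  18  18
  3   0   0   0   0   0  12  12  12  12  12  18  18  18  18
  4   0   6   6   6   6  12  18  18  18  18  18  24  24  24
  5   0   6   6   6  10  12  18  18  18  22  22  24  24  24
  6   0   6   6   6  10  12  18  18  18  22  22  24  24  24

6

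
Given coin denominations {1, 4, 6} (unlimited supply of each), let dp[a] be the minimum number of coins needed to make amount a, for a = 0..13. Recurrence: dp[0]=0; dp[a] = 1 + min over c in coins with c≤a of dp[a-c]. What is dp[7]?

 a  0  1  2  3  4  5  6  7  8  9 10 11 12 13
dp  0  1  2  3  1  2  1  2  2  3  2  3  2  3

2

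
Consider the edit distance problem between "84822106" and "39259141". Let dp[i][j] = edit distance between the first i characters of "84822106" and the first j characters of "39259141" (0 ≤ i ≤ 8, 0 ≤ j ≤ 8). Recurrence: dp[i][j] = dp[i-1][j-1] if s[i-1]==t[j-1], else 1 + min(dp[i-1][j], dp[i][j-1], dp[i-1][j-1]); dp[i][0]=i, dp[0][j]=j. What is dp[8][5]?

   ''  3  9  2  5  9  1  4  1
''  0  1  2  3  4  5  6  7  8
 8  1  1  2  3  4  5  6  7  8
 4  2  2  2  3  4  5  6  6  7
 8  3  3  3  3  4  5  6  7  7
 2  4  4  4  3  4  5  6  7  8
 2  5  5  5  4  4  5  6  7  8
 1  6  6  6  5  5  5  5  6  7
 0  7  7  7  6  6  6  6  6  7
 6  8  8  8  7  7  7  7  7  7

7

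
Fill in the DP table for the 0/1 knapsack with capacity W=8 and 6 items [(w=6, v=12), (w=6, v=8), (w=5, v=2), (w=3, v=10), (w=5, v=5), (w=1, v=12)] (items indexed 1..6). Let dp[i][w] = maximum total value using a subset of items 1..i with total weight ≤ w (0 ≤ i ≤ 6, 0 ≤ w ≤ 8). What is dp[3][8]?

i\w   0   1   2   3   4   5   6   7   8
  0   0   0   0   0   0   0   0   0   0
  1   0   0   0   0   0   0  12  12  12
  2   0   0   0   0   0   0  12  12  12
  3   0   0   0   0   0   2  12  12  12
  4   0   0   0  10  10  10  12  12  12
  5   0   0   0  10  10  10  12  12  15
  6   0  12  12  12  22  22  22  24  24

12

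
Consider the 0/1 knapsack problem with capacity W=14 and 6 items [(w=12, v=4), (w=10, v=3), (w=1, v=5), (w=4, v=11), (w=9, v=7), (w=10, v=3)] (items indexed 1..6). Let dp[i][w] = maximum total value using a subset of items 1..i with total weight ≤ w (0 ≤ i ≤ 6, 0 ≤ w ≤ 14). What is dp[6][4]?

i\w   0   1   2   3   4   5   6   7   8   9  10  11  12  13  14
  0   0   0   0   0   0   0   0   0   0   0   0   0   0   0   0
  1   0   0   0   0   0   0   0   0   0   0   0   0   4   4   4
  2   0   0   0   0   0   0   0   0   0   0   3   3   4   4   4
  3   0   5   5   5   5   5   5   5   5   5   5   8   8   9   9
  4   0   5   5   5  11  16  16  16  16  16  16  16  16  16  16
  5   0   5   5   5  11  16  16  16  16  16  16  16  16  18  23
  6   0   5   5   5  11  16  16  16  16  16  16  16  16  18  23

11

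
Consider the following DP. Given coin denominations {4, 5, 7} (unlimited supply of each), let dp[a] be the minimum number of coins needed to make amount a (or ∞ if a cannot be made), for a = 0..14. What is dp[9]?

2

 a  0  1  2  3  4  5  6  7  8  9 10 11 12 13 14
dp  0  -  -  -  1  1  -  1  2  2  2  2  2  3  2
(- denotes ∞ / unreachable)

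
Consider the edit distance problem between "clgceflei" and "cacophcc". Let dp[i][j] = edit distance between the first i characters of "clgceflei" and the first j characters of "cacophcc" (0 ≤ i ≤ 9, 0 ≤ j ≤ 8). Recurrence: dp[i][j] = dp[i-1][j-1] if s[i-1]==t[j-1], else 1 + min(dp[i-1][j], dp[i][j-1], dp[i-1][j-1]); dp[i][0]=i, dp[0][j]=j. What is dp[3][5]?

4

   ''  c  a  c  o  p  h  c  c
''  0  1  2  3  4  5  6  7  8
 c  1  0  1  2  3  4  5  6  7
 l  2  1  1  2  3  4  5  6  7
 g  3  2  2  2  3  4  5  6  7
 c  4  3  3  2  3  4  5  5  6
 e  5  4  4  3  3  4  5  6  6
 f  6  5  5  4  4  4  5  6  7
 l  7  6  6  5  5  5  5  6  7
 e  8  7  7  6  6  6  6  6  7
 i  9  8  8  7  7  7  7  7  7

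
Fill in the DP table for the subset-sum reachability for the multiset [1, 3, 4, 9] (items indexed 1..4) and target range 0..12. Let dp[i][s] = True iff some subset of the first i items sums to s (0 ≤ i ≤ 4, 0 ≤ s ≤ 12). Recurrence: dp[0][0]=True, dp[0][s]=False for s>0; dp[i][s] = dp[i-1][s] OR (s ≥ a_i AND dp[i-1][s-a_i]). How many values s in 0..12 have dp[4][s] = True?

i\s   0   1   2   3   4   5   6   7   8   9  10  11  12
  0   T   F   F   F   F   F   F   F   F   F   F   F   F
  1   T   T   F   F   F   F   F   F   F   F   F   F   F
  2   T   T   F   T   T   F   F   F   F   F   F   F   F
  3   T   T   F   T   T   T   F   T   T   F   F   F   F
  4   T   T   F   T   T   T   F   T   T   T   T   F   T

10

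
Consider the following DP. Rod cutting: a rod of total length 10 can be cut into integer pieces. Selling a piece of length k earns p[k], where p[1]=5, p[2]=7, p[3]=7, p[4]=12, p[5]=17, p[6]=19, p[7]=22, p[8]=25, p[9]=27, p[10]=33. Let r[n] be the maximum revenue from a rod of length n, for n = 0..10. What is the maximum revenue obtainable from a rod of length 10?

50

   n    0    1    2    3    4    5    6    7    8    9   10
r[n]    0    5   10   15   20   25   30   35   40   45   50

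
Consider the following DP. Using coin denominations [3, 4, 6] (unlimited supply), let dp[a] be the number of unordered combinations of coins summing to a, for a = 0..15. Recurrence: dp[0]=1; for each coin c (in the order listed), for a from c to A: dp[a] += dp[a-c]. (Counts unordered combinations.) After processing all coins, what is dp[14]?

2

after  coin     0     1     2     3     4     5     6     7     8     9    10    11    12    13    14    15
          3     1     0     0     1     0     0     1     0     0     1     0     0     1     0     0     1
          4     1     0     0     1     1     0     1     1     1     1     1     1     2     1     1     2
          6     1     0     0     1     1     0     2     1     1     2     2     1     4     2     2     4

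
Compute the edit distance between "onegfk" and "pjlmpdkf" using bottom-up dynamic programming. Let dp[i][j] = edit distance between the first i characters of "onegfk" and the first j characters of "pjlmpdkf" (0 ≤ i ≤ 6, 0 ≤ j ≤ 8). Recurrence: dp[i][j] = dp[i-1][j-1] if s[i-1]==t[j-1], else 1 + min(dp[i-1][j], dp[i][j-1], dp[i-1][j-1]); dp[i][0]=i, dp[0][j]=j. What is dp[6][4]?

6

   ''  p  j  l  m  p  d  k  f
''  0  1  2  3  4  5  6  7  8
 o  1  1  2  3  4  5  6  7  8
 n  2  2  2  3  4  5  6  7  8
 e  3  3  3  3  4  5  6  7  8
 g  4  4  4  4  4  5  6  7  8
 f  5  5  5  5  5  5  6  7  7
 k  6  6  6  6  6  6  6  6  7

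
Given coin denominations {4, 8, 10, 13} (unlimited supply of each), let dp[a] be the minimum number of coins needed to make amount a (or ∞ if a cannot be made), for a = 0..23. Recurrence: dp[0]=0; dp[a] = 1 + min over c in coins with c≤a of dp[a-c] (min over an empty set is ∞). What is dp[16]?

2

 a  0  1  2  3  4  5  6  7  8  9 10 11 12 13 14 15 16 17 18 19 20 21 22 23
dp  0  -  -  -  1  -  -  -  1  -  1  -  2  1  2  -  2  2  2  -  2  2  3  2
(- denotes ∞ / unreachable)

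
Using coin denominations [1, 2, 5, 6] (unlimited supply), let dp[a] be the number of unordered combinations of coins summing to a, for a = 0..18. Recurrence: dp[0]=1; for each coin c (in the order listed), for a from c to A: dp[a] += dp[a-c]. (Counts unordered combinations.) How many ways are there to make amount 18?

after  coin     0     1     2     3     4     5     6     7     8     9    10    11    12    13    14    15    16    17    18
          1     1     1     1     1     1     1     1     1     1     1     1     1     1     1     1     1     1     1     1
          2     1     1     2     2     3     3     4     4     5     5     6     6     7     7     8     8     9     9    10
          5     1     1     2     2     3     4     5     6     7     8    10    11    13    14    16    18    20    22    24
          6     1     1     2     2     3     4     6     7     9    10    13    15    19    21    25    28    33    37    43

43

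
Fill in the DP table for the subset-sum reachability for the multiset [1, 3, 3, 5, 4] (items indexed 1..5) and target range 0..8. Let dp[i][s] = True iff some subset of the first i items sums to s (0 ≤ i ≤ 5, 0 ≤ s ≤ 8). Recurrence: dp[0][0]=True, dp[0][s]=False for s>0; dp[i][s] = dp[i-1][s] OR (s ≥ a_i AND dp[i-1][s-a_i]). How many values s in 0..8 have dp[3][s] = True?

6

i\s   0   1   2   3   4   5   6   7   8
  0   T   F   F   F   F   F   F   F   F
  1   T   T   F   F   F   F   F   F   F
  2   T   T   F   T   T   F   F   F   F
  3   T   T   F   T   T   F   T   T   F
  4   T   T   F   T   T   T   T   T   T
  5   T   T   F   T   T   T   T   T   T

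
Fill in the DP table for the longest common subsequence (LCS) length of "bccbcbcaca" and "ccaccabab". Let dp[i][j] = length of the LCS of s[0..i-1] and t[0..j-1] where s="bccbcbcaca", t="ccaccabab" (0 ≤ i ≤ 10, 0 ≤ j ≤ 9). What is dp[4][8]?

   ''  c  c  a  c  c  a  b  a  b
''  0  0  0  0  0  0  0  0  0  0
 b  0  0  0  0  0  0  0  1  1  1
 c  0  1  1  1  1  1  1  1  1  1
 c  0  1  2  2  2  2  2  2  2  2
 b  0  1  2  2  2  2  2  3  3  3
 c  0  1  2  2  3  3  3  3  3  3
 b  0  1  2  2  3  3  3  4  4  4
 c  0  1  2  2  3  4  4  4  4  4
 a  0  1  2  3  3  4  5  5  5  5
 c  0  1  2  3  4  4  5  5  5  5
 a  0  1  2  3  4  4  5  5  6  6

3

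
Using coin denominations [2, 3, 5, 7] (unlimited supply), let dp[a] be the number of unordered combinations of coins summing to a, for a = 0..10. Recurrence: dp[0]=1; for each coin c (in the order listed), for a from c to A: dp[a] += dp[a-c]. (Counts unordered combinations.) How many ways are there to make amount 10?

after  coin     0     1     2     3     4     5     6     7     8     9    10
          2     1     0     1     0     1     0     1     0     1     0     1
          3     1     0     1     1     1     1     2     1     2     2     2
          5     1     0     1     1     1     2     2     2     3     3     4
          7     1     0     1     1     1     2     2     3     3     4     5

5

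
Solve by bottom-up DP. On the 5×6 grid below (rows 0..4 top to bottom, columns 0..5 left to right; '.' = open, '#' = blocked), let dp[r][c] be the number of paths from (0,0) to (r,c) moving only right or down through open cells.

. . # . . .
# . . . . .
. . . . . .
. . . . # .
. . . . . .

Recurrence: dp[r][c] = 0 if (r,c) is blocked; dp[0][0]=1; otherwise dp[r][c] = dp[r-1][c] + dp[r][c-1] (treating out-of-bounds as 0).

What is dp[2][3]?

r\c   0   1   2   3   4   5
  0   1   1   0   0   0   0
  1   0   1   1   1   1   1
  2   0   1   2   3   4   5
  3   0   1   3   6   0   5
  4   0   1   4  10  10  15

3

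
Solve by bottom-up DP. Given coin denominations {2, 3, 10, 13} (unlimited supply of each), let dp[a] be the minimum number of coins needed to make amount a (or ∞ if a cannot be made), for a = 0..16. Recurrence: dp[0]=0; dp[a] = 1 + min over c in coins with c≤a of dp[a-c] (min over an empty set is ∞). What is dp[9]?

 a  0  1  2  3  4  5  6  7  8  9 10 11 12 13 14 15 16
dp  0  -  1  1  2  2  2  3  3  3  1  4  2  1  3  2  2
(- denotes ∞ / unreachable)

3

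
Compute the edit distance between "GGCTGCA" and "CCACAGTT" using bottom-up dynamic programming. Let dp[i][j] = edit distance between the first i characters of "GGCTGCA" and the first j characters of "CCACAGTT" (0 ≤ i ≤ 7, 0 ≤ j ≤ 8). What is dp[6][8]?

6

   ''  C  C  A  C  A  G  T  T
''  0  1  2  3  4  5  6  7  8
 G  1  1  2  3  4  5  5  6  7
 G  2  2  2  3  4  5  5  6  7
 C  3  2  2  3  3  4  5  6  7
 T  4  3  3  3  4  4  5  5  6
 G  5  4  4  4  4  5  4  5  6
 C  6  5  4  5  4  5  5  5  6
 A  7  6  5  4  5  4  5  6  6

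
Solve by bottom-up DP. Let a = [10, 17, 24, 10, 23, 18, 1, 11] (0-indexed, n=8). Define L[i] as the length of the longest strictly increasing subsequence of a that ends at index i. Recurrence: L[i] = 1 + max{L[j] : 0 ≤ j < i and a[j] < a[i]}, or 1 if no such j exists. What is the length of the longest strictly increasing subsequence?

   i    0    1    2    3    4    5    6    7
a[i]   10   17   24   10   23   18    1   11
L[i]    1    2    3    1    3    3    1    2

3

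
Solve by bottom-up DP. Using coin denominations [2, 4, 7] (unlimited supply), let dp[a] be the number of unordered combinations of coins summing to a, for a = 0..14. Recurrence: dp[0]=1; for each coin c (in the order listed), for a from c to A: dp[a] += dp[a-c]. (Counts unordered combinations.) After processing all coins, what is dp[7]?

1

after  coin     0     1     2     3     4     5     6     7     8     9    10    11    12    13    14
          2     1     0     1     0     1     0     1     0     1     0     1     0     1     0     1
          4     1     0     1     0     2     0     2     0     3     0     3     0     4     0     4
          7     1     0     1     0     2     0     2     1     3     1     3     2     4     2     5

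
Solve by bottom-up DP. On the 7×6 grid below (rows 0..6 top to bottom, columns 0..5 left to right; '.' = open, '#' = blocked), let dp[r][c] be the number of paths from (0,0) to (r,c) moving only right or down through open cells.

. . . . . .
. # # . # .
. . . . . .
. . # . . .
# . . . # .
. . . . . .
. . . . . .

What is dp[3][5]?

7

r\c   0   1   2   3   4   5
  0   1   1   1   1   1   1
  1   1   0   0   1   0   1
  2   1   1   1   2   2   3
  3   1   2   0   2   4   7
  4   0   2   2   4   0   7
  5   0   2   4   8   8  15
  6   0   2   6  14  22  37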